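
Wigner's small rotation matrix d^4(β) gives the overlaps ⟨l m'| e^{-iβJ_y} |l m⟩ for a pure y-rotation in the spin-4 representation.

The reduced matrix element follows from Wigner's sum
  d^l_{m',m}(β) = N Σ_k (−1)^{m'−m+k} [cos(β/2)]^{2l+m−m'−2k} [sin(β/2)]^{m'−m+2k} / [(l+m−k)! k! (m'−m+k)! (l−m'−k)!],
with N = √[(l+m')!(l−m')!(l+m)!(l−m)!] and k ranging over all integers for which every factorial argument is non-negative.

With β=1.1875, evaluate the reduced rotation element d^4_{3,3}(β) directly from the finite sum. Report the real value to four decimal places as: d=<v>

d=-0.4877

d^4_{3,3}(β=1.1875) via Wigner's sum:
c=cos(1.1875/2)=0.828848, s=sin(1.1875/2)=0.559473; N=√[5040·1·5040·1]=5040.000000
The bounds max(0,m−m')=0 and min(l+m,l−m')=1 give 2 terms
  k=0: (−1)^0·5040.0000/(5040)·0.8288^8·0.5595^0 = +0.222742
  k=1: (−1)^1·5040.0000/(720)·0.8288^6·0.5595^2 = -0.710407
d^4_{3,3}(1.1875) = +0.222742 -0.710407 = -0.487666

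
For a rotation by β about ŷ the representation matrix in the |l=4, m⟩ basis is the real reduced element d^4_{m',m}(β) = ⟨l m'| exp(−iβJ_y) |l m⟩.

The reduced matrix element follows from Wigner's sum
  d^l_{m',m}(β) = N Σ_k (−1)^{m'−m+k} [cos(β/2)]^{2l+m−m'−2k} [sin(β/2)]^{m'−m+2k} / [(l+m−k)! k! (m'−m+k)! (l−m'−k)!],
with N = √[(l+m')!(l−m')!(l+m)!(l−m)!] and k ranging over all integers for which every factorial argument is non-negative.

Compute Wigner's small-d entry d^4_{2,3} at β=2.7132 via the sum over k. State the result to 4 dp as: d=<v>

d^4_{2,3}(β=2.7132) via Wigner's sum:
With c≡cos(β/2)=0.212562 and s≡sin(β/2)=0.977148, N=[720·2·5040·1]^{1/2}=2693.993318
k∈{1,2} keeps every argument non-negative
  k=1: (−1)^0·2693.9933/(720)·0.2126^7·0.9771^1 = +0.000072
  k=2: (−1)^1·2693.9933/(240)·0.2126^5·0.9771^3 = -0.004545
d^4_{2,3}(2.7132) = +0.000072 -0.004545 = -0.004473

d=-0.0045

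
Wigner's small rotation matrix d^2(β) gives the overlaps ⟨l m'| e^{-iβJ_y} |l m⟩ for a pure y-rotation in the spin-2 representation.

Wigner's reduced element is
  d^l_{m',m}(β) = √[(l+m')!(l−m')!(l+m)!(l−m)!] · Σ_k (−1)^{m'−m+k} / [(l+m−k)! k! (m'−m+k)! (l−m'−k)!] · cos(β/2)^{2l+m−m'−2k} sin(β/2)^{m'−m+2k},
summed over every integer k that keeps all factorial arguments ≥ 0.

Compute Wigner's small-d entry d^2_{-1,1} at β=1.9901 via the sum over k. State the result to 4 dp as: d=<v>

d=0.1307

d^2_{-1,1}(β=1.9901) via Wigner's sum:
c=cos(1.9901/2)=0.544461, s=sin(1.9901/2)=0.838786; N=√[1·6·6·1]=6.000000
k∈{2,3} keeps every argument non-negative
  k=2: (−1)^0·6.0000/(2)·0.5445^2·0.8388^2 = +0.625687
  k=3: (−1)^1·6.0000/(6)·0.5445^0·0.8388^4 = -0.495000
d^2_{-1,1}(1.9901) = +0.625687 -0.495000 = +0.130687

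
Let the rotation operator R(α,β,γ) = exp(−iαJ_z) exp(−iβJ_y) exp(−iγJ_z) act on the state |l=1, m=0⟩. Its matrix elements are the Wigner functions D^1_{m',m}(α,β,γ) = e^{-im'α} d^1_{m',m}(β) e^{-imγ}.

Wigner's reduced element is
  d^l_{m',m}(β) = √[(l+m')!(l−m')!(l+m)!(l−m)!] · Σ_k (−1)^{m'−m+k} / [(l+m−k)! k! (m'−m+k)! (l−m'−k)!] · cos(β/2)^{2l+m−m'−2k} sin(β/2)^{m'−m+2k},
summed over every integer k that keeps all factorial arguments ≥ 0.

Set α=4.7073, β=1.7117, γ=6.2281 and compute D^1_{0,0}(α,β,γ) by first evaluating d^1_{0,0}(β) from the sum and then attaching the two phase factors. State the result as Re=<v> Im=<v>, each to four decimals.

Split into d^1_{0,0}(β=1.7117) × two z-phases.
Half-angle: c=0.655577, s=0.755128. N=√(1·1·1·1)=1.000000
The bounds max(0,m−m')=0 and min(l+m,l−m')=1 give 2 terms
  k=0: (−1)^0·1.0000/(1)·0.6556^2·0.7551^0 = +0.429781
  k=1: (−1)^1·1.0000/(1)·0.6556^0·0.7551^2 = -0.570219
d^1_{0,0}(1.7117) = +0.429781 -0.570219 = -0.140438
Attach z-rotation phases: D = e^{-i(0)(4.7073)}·(-0.140438)·e^{-i(0)(6.2281)} = -0.140438+0.000000i

Re=-0.1404 Im=0.0000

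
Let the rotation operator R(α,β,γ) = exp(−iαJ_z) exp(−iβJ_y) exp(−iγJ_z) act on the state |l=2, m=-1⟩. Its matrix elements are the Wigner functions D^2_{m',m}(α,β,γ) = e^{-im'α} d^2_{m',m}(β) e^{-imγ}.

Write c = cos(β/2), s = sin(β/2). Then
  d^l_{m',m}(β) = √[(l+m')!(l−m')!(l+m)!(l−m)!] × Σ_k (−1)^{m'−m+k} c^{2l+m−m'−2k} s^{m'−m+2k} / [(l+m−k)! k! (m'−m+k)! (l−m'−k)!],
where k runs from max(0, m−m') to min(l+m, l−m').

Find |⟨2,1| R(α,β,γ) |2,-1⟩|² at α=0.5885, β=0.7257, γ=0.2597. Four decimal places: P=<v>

First d^2_{1,-1}(β=0.7257), then the phase factors e^{-i(1)α} and e^{-i(-1)γ}:
Half-angle: c=0.934889, s=0.354940. N=√(6·1·1·6)=6.000000
Admissible k: 0..1 (factorial args all ≥0)
  k=0: (−1)^2·6.0000/(2)·0.9349^2·0.3549^2 = +0.330333
  k=1: (−1)^3·6.0000/(6)·0.9349^0·0.3549^4 = -0.015872
d^2_{1,-1}(0.7257) = +0.330333 -0.015872 = +0.314461
|D^2_{1,-1}|² = |d^2_{1,-1}(β)|² = (+0.314461)² = 0.098886 (the z-rotation phases have unit modulus)

P=0.0989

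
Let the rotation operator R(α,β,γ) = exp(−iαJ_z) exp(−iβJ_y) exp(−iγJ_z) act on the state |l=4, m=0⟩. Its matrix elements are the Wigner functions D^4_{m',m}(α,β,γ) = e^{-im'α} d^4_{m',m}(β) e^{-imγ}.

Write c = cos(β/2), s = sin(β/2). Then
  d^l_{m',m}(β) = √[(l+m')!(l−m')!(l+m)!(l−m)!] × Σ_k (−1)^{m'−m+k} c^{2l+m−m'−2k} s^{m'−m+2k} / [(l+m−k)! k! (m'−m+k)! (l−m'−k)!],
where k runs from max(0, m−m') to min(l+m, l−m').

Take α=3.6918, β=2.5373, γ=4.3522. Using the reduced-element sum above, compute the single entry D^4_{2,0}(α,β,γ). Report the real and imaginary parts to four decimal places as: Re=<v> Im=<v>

Re=0.2163 Im=-0.4254

Split into d^4_{2,0}(β=2.5373) × two z-phases.
Half-angle: c=0.297570, s=0.954700. N=√(720·2·24·24)=910.735966
k∈{0,1,2} keeps every argument non-negative
  k=0: (−1)^2·910.7360/(96)·0.2976^6·0.9547^2 = +0.006003
  k=1: (−1)^3·910.7360/(36)·0.2976^4·0.9547^4 = -0.164784
  k=2: (−1)^4·910.7360/(96)·0.2976^2·0.9547^6 = +0.636064
d^4_{2,0}(2.5373) = +0.006003 -0.164784 +0.636064 = +0.477284
D = (+0.453227-0.891395i)·(+0.477284)·(+1.000000+0.000000i) = +0.216318-0.425449i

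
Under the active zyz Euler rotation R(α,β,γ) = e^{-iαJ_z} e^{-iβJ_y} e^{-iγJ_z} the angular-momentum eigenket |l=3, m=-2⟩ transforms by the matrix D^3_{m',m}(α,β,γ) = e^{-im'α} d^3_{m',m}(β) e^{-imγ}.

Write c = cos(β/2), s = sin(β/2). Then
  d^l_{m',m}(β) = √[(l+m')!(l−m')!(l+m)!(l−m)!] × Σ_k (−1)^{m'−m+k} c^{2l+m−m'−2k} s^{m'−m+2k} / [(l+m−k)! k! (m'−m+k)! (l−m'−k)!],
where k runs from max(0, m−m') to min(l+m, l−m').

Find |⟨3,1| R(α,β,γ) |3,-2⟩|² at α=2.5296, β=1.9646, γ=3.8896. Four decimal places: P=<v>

P=0.0058

First d^3_{1,-2}(β=1.9646), then the phase factors e^{-i(1)α} and e^{-i(-2)γ}:
c=cos(1.9646/2)=0.555111, s=sin(1.9646/2)=0.831776; N=√[24·2·1·120]=75.894664
The bounds max(0,m−m')=0 and min(l+m,l−m')=1 give 2 terms
  k=0: (−1)^3·75.8947/(12)·0.5551^3·0.8318^3 = -0.622571
  k=1: (−1)^4·75.8947/(24)·0.5551^1·0.8318^5 = +0.698896
d^3_{1,-2}(1.9646) = -0.622571 +0.698896 = +0.076325
|D^3_{1,-2}|² = |d^3_{1,-2}(β)|² = (+0.076325)² = 0.005825 (the z-rotation phases have unit modulus)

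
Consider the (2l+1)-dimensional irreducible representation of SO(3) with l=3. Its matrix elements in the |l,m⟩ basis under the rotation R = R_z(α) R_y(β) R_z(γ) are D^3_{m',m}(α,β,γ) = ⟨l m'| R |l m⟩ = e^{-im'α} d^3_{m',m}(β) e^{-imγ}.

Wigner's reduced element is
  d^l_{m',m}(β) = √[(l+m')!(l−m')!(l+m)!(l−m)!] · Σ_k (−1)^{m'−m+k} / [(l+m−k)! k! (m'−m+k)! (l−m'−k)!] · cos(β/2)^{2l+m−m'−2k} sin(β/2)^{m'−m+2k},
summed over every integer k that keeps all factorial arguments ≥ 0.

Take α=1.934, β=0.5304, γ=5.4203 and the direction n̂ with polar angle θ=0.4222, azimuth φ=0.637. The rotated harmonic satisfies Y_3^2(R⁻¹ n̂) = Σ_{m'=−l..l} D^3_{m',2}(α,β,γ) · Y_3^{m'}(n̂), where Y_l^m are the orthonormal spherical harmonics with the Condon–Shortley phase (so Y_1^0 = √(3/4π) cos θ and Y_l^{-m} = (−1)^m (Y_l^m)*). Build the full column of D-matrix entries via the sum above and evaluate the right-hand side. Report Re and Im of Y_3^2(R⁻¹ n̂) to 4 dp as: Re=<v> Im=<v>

Need the full column D^3_{m',2} for m'=−3..3 at α=1.934, β=0.5304, γ=5.4203.
cos(β/2)=0.965040, sin(β/2)=0.262102
d^3_{-3,2}: single k=5 term ⇒ +0.002924;  D = +0.000937+0.002770i
d^3_{-2,2}: k∈[4..5] ⇒ +0.021976 -0.000324 = +0.021652;  D = +0.016707-0.013772i
d^3_{-1,2}: k∈[3..4] ⇒ +0.102348 -0.003775 = +0.098573;  D = -0.085633-0.048823i
d^3_{0,2}: k∈[2..3] ⇒ +0.326350 -0.024073 = +0.302277;  D = -0.046658+0.298654i
d^3_{1,2}: k∈[1..2] ⇒ +0.693741 -0.102348 = +0.591394;  D = +0.578619-0.122258i
d^3_{2,2}: k∈[0..1] ⇒ +0.807741 -0.297915 = +0.509826;  D = -0.275733-0.428828i
d^3_{3,2}: single k=0 term ⇒ -0.537370;  D = +0.319257-0.432251i
Y_3^{m'}(θ=0.4222,φ=0.637) and Σ D·Y over m':
  (+0.0009+0.0028i)·(-0.0096-0.0271i)  (+0.0167-0.0138i)·(+0.0458-0.1497i)  (-0.0856-0.0488i)·(+0.3365-0.2489i)  (-0.0467+0.2987i)·(+0.3950+0.0000i)  (+0.5786-0.1223i)·(-0.3365-0.2489i)  (-0.2757-0.4288i)·(+0.0458+0.1497i)  (+0.3193-0.4323i)·(+0.0096-0.0271i)
Y_3^2(R⁻¹ n̂) = -0.242811-0.056909i

Re=-0.2428 Im=-0.0569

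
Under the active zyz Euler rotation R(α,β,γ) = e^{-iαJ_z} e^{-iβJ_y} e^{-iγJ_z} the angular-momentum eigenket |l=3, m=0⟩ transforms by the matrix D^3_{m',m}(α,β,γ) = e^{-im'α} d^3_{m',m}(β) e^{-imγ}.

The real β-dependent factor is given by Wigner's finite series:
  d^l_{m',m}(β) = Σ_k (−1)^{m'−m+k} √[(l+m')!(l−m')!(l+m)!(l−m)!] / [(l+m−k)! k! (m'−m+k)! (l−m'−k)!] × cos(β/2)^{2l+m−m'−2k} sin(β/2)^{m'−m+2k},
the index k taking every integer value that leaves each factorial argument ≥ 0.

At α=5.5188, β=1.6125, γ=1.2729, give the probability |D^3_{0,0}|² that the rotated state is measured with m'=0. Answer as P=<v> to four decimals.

D^3_{0,0}(5.5188,1.6125,1.2729) = e^{-i·0·5.5188}·d^3_{0,0}(1.6125)·e^{-i·0·1.2729}. Compute d first:
Half-angle: c=0.692210, s=0.721696. N=√(6·6·6·6)=36.000000
k∈{0,1,2,3} keeps every argument non-negative
  k=0: (−1)^0·36.0000/(36)·0.6922^6·0.7217^0 = +0.110008
  k=1: (−1)^1·36.0000/(4)·0.6922^4·0.7217^2 = -1.076223
  k=2: (−1)^2·36.0000/(4)·0.6922^2·0.7217^4 = +1.169866
  k=3: (−1)^3·36.0000/(36)·0.6922^0·0.7217^6 = -0.141295
d^3_{0,0}(1.6125) = +0.110008 -1.076223 +1.169866 -0.141295 = +0.062356
|D^3_{0,0}|² = |d^3_{0,0}(β)|² = (+0.062356)² = 0.003888 (the z-rotation phases have unit modulus)

P=0.0039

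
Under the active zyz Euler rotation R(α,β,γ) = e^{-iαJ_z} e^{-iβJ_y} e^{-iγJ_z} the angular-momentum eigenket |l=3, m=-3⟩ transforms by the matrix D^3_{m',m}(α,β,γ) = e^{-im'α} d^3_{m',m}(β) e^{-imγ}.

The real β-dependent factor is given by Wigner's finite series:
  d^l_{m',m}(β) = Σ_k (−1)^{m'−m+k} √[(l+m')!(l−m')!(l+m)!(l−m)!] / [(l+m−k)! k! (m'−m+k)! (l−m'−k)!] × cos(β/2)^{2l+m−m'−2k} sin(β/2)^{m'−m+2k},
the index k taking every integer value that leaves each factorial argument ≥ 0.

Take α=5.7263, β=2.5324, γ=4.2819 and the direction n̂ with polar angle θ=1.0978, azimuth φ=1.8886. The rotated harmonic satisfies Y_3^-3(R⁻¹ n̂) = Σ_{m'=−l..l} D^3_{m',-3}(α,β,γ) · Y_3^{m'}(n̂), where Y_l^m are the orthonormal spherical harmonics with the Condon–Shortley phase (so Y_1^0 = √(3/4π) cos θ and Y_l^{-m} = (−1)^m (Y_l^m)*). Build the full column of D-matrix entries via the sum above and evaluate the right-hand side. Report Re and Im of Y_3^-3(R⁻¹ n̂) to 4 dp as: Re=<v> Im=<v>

Re=-0.1104 Im=-0.0176

Need the full column D^3_{m',-3} for m'=−3..3 at α=5.7263, β=2.5324, γ=4.2819.
cos(β/2)=0.299908, sin(β/2)=0.953968
d^3_{-3,-3}: single k=0 term ⇒ +0.000728;  D = +0.000130-0.000716i
d^3_{-2,-3}: single k=0 term ⇒ -0.005670;  D = -0.003808+0.004201i
d^3_{-1,-3}: single k=0 term ⇒ +0.028515;  D = +0.027423-0.007813i
d^3_{0,-3}: single k=0 term ⇒ -0.104732;  D = -0.100673-0.028876i
d^3_{1,-3}: single k=0 term ⇒ +0.288508;  D = +0.193380+0.214105i
d^3_{2,-3}: single k=0 term ⇒ -0.580408;  D = -0.102594-0.571268i
d^3_{3,-3}: single k=0 term ⇒ +0.753708;  D = -0.278998+0.700168i
Y_3^{m'}(θ=1.0978,φ=1.8886) and Σ D·Y over m':
  (+0.0001-0.0007i)·(+0.2400+0.1704i)  (-0.0038+0.0042i)·(-0.2969+0.2190i)  (+0.0274-0.0078i)·(-0.0034-0.0103i)  (-0.1007-0.0289i)·(-0.3336+0.0000i)  (+0.1934+0.2141i)·(+0.0034-0.0103i)  (-0.1026-0.5713i)·(-0.2969-0.2190i)  (-0.2790+0.7002i)·(-0.2400+0.1704i)
Y_3^-3(R⁻¹ n̂) = -0.110378-0.017618i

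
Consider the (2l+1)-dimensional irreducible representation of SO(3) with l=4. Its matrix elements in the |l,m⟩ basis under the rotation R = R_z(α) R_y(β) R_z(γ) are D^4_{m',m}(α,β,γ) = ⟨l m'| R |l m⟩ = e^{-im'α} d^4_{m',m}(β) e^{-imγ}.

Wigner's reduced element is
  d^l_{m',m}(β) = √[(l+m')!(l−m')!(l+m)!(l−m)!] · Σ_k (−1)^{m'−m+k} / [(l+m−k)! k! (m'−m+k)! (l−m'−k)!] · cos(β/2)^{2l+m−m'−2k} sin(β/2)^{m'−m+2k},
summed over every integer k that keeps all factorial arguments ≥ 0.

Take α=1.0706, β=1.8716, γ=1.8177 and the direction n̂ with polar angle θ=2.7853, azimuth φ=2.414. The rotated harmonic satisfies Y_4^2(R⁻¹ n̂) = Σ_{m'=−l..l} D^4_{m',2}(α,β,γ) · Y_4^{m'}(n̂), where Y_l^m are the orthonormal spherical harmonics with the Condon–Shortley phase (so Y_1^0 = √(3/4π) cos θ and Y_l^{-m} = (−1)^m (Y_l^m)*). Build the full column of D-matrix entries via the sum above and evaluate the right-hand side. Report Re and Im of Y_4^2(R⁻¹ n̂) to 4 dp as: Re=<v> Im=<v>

Need the full column D^4_{m',2} for m'=−4..4 at α=1.0706, β=1.8716, γ=1.8177.
cos(β/2)=0.593175, sin(β/2)=0.805074
d^4_{-4,2}: single k=6 term ⇒ +0.506942;  D = +0.404487+0.305582i
d^4_{-3,2}: k∈[5..6] ⇒ +0.792340 -0.486515 = +0.305824;  D = +0.278794-0.125708i
d^4_{-2,2}: k∈[4..6] ⇒ +0.780125 -1.149637 +0.176476 = -0.193036;  D = -0.014771+0.192470i
d^4_{-1,2}: k∈[3..5] ⇒ +0.541919 -1.497382 +0.551657 = -0.403805;  D = +0.338476+0.220211i
d^4_{0,2}: k∈[2..4] ⇒ +0.267848 -1.315719 +0.908868 = -0.139003;  D = +0.122397-0.065885i
d^4_{1,2}: k∈[1..3] ⇒ +0.088257 -0.812879 +0.998254 = +0.273632;  D = -0.001748+0.273627i
d^4_{2,2}: k∈[0..2] ⇒ +0.015327 -0.338803 +0.780125 = +0.456649;  D = +0.399297+0.221563i
d^4_{3,2}: k∈[0..1] ⇒ -0.077835 +0.430135 = +0.352300;  D = +0.297734-0.188334i
d^4_{4,2}: single k=0 term ⇒ +0.149398;  D = -0.009528-0.149094i
Y_4^{m'}(θ=2.7853,φ=2.414) and Σ D·Y over m':
  (+0.4045+0.3056i)·(-0.0064+0.0015i)  (+0.2788-0.1257i)·(-0.0286+0.0407i)  (-0.0148+0.1925i)·(+0.0242+0.2081i)  (+0.3385+0.2202i)·(+0.3636+0.3238i)  (+0.1224-0.0659i)·(+0.3863+0.0000i)  (-0.0017+0.2736i)·(-0.3636+0.3238i)  (+0.3993+0.2216i)·(+0.0242-0.2081i)  (+0.2977-0.1883i)·(+0.0286+0.0407i)  (-0.0095-0.1491i)·(-0.0064-0.0015i)
Y_4^2(R⁻¹ n̂) = +0.036557+0.009317i

Re=0.0366 Im=0.0093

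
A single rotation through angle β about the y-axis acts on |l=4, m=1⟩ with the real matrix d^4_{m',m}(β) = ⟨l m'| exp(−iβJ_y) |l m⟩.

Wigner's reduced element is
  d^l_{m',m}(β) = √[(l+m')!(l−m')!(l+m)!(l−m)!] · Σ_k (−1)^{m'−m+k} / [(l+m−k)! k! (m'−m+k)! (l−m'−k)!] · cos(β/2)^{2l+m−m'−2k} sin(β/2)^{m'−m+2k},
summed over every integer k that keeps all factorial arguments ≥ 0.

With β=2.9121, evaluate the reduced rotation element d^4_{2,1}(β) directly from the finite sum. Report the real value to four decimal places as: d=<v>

d=-0.0201

d^4_{2,1}(β=2.9121) via Wigner's sum:
With c≡cos(β/2)=0.114495 and s≡sin(β/2)=0.993424, N=[720·2·120·6]^{1/2}=1018.233765
k: max(0,(1)−(2))=0 … min(4+(1),4−(2))=2
  k=0: (−1)^1·1018.2338/(240)·0.1145^7·0.9934^1 = -0.000001
  k=1: (−1)^2·1018.2338/(48)·0.1145^5·0.9934^3 = +0.000409
  k=2: (−1)^3·1018.2338/(72)·0.1145^3·0.9934^5 = -0.020537
d^4_{2,1}(2.9121) = -0.000001 +0.000409 -0.020537 = -0.020129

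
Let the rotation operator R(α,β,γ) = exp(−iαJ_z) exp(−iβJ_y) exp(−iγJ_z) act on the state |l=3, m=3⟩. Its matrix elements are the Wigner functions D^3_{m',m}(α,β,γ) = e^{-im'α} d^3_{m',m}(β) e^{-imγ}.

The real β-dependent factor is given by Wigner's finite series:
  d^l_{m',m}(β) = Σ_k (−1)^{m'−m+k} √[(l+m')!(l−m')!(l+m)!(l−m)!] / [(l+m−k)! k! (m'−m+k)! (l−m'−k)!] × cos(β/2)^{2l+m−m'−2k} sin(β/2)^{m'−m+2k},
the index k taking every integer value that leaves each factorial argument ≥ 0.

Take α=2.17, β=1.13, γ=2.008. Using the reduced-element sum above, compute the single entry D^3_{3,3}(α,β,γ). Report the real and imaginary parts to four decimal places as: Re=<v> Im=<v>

Split into d^3_{3,3}(β=1.13) × two z-phases.
Half-angle: c=0.844589, s=0.535416. N=√(720·1·720·1)=720.000000
k∈{0} keeps every argument non-negative
  k=0: (−1)^0·720.0000/(720)·0.8446^6·0.5354^0 = +0.362970
d^3_{3,3}(1.13) = +0.362970
Phases: e^{-i·(3)·2.17}=+0.974388-0.224875i, e^{-i·(3)·2.008}=+0.966599+0.256293i ⇒ D=+0.362780+0.011748i

Re=0.3628 Im=0.0117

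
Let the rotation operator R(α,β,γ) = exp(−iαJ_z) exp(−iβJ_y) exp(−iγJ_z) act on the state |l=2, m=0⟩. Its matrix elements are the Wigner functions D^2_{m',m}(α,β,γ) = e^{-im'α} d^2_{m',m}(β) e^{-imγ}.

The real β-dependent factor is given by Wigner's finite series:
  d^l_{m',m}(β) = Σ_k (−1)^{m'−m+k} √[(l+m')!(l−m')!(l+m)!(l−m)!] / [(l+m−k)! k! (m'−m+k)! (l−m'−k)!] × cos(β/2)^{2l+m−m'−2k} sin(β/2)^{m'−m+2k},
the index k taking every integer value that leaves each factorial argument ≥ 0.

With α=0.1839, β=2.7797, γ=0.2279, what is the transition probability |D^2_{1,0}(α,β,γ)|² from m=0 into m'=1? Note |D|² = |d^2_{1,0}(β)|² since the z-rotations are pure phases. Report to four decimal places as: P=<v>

D^2_{1,0}(0.1839,2.7797,0.2279) = e^{-i·1·0.1839}·d^2_{1,0}(2.7797)·e^{-i·0·0.2279}. Compute d first:
c=cos(2.7797/2)=0.179961, s=sin(2.7797/2)=0.983674; N=√[6·1·2·2]=4.898979
The bounds max(0,m−m')=0 and min(l+m,l−m')=1 give 2 terms
  k=0: (−1)^1·4.8990/(2)·0.1800^3·0.9837^1 = -0.014043
  k=1: (−1)^2·4.8990/(2)·0.1800^1·0.9837^3 = +0.419572
d^2_{1,0}(2.7797) = -0.014043 +0.419572 = +0.405529
|D^2_{1,0}|² = |d^2_{1,0}(β)|² = (+0.405529)² = 0.164454 (the z-rotation phases have unit modulus)

P=0.1645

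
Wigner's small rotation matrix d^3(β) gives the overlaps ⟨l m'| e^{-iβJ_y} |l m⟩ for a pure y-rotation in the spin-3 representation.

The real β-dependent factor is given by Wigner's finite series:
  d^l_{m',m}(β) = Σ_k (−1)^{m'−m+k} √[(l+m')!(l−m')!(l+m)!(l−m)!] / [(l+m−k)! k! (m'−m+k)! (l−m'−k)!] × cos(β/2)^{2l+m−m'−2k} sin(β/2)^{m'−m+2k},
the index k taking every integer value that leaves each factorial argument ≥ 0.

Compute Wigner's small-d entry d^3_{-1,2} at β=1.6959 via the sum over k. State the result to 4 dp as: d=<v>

d^3_{-1,2}(β=1.6959) via Wigner's sum:
With c≡cos(β/2)=0.661522 and s≡sin(β/2)=0.749926, N=[2·24·120·1]^{1/2}=75.894664
k: max(0,(2)−(-1))=3 … min(3+(2),3−(-1))=4
  k=3: (−1)^0·75.8947/(12)·0.6615^3·0.7499^3 = +0.772178
  k=4: (−1)^1·75.8947/(24)·0.6615^1·0.7499^5 = -0.496176
d^3_{-1,2}(1.6959) = +0.772178 -0.496176 = +0.276002

d=0.2760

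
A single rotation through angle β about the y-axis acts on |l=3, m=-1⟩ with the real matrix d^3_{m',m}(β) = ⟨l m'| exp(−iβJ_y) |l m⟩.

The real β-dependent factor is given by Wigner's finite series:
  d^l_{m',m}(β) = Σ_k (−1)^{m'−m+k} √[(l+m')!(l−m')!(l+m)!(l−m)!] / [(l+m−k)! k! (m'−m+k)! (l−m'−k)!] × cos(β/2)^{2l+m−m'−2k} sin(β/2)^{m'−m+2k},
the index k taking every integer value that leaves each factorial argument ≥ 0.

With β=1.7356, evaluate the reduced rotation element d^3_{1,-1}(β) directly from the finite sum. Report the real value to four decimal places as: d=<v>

d=-0.3255

d^3_{1,-1}(β=1.7356) via Wigner's sum:
With c≡cos(β/2)=0.646507 and s≡sin(β/2)=0.762908, N=[24·2·2·24]^{1/2}=48.000000
The bounds max(0,m−m')=0 and min(l+m,l−m')=2 give 3 terms
  k=0: (−1)^2·48.0000/(8)·0.6465^4·0.7629^2 = +0.610081
  k=1: (−1)^3·48.0000/(6)·0.6465^2·0.7629^4 = -1.132728
  k=2: (−1)^4·48.0000/(48)·0.6465^0·0.7629^6 = +0.197167
d^3_{1,-1}(1.7356) = +0.610081 -1.132728 +0.197167 = -0.325479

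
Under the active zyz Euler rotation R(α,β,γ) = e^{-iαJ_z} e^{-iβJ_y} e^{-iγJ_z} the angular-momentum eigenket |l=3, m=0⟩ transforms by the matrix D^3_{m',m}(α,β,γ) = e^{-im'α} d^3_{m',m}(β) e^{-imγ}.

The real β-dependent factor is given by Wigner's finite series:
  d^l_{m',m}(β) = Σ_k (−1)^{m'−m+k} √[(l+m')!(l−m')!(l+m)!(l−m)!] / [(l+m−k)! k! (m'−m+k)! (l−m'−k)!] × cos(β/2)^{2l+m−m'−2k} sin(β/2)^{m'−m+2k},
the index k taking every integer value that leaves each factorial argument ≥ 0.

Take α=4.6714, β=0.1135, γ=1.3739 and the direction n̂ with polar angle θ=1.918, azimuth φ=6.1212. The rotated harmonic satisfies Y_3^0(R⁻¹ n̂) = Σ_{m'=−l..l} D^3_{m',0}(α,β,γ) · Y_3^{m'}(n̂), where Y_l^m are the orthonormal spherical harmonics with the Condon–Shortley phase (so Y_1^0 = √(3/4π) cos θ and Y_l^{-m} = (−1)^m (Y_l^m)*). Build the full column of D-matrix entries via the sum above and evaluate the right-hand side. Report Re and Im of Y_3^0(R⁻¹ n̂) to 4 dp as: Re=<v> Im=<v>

Re=0.2999 Im=0.0000

Need the full column D^3_{m',0} for m'=−3..3 at α=4.6714, β=0.1135, γ=1.3739.
cos(β/2)=0.998390, sin(β/2)=0.056720
d^3_{-3,0}: single k=3 term ⇒ +0.000812;  D = +0.000100+0.000806i
d^3_{-2,0}: k∈[2..3] ⇒ +0.017508 -0.000057 = +0.017451;  D = -0.017393+0.001429i
d^3_{-1,0}: k∈[1..3] ⇒ +0.194906 -0.001887 +0.000002 = +0.193021;  D = -0.007910-0.192859i
d^3_{0,0}: k∈[0..3] ⇒ +0.990380 -0.028768 +0.000093 -0.000000 = +0.961705;  D = +0.961705+0.000000i
d^3_{1,0}: k∈[0..2] ⇒ -0.194906 +0.001887 -0.000002 = -0.193021;  D = +0.007910-0.192859i
d^3_{2,0}: k∈[0..1] ⇒ +0.017508 -0.000057 = +0.017451;  D = -0.017393-0.001429i
d^3_{3,0}: single k=0 term ⇒ -0.000812;  D = -0.000100+0.000806i
Y_3^{m'}(θ=1.918,φ=6.1212) and Σ D·Y over m':
  (+0.0001+0.0008i)·(+0.3067+0.1620i)  (-0.0174+0.0014i)·(-0.2915-0.0979i)  (-0.0079-0.1929i)·(-0.1263-0.0206i)  (+0.9617+0.0000i)·(+0.3074+0.0000i)  (+0.0079-0.1929i)·(+0.1263-0.0206i)  (-0.0174-0.0014i)·(-0.2915+0.0979i)  (-0.0001+0.0008i)·(-0.3067+0.1620i)
Y_3^0(R⁻¹ n̂) = +0.299914-0.000000i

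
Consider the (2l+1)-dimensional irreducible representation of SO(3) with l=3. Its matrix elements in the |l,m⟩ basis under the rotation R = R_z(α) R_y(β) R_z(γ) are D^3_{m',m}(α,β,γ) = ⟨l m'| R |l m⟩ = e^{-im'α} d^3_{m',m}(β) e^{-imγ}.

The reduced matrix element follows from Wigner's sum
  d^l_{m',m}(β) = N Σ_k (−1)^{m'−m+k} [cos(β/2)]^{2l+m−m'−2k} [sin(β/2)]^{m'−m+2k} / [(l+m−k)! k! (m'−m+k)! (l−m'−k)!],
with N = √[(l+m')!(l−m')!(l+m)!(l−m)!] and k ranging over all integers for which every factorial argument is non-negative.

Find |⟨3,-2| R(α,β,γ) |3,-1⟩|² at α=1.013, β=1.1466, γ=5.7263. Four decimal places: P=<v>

P=0.0143

D^3_{-2,-1}(1.013,1.1466,5.7263) = e^{-i·-2·1.013}·d^3_{-2,-1}(1.1466)·e^{-i·-1·5.7263}. Compute d first:
c=cos(1.1466/2)=0.840116, s=sin(1.1466/2)=0.542407; N=√[1·120·2·24]=75.894664
The bounds max(0,m−m')=1 and min(l+m,l−m')=2 give 2 terms
  k=1: (−1)^0·75.8947/(24)·0.8401^5·0.5424^1 = +0.717829
  k=2: (−1)^1·75.8947/(12)·0.8401^3·0.5424^3 = -0.598445
d^3_{-2,-1}(1.1466) = +0.717829 -0.598445 = +0.119384
|D^3_{-2,-1}|² = |d^3_{-2,-1}(β)|² = (+0.119384)² = 0.014253 (the z-rotation phases have unit modulus)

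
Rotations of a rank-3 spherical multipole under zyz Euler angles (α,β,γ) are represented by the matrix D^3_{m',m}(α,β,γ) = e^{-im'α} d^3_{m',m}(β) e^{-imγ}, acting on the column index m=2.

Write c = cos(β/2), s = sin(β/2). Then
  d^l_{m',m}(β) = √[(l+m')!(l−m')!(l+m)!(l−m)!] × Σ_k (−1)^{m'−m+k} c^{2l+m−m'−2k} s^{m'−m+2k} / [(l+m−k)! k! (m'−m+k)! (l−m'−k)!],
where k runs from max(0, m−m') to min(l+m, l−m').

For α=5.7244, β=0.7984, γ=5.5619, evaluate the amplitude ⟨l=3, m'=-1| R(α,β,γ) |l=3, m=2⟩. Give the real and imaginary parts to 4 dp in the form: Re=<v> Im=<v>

D^3_{-1,2}(5.7244,0.7984,5.5619) = e^{-i·-1·5.7244}·d^3_{-1,2}(0.7984)·e^{-i·2·5.5619}. Compute d first:
Half-angle: c=0.921372, s=0.388681. N=√(2·24·120·1)=75.894664
Admissible k: 3..4 (factorial args all ≥0)
  k=3: (−1)^0·75.8947/(12)·0.9214^3·0.3887^3 = +0.290480
  k=4: (−1)^1·75.8947/(24)·0.9214^1·0.3887^5 = -0.025847
d^3_{-1,2}(0.7984) = +0.290480 -0.025847 = +0.264634
D = (+0.847900-0.530157i)·(+0.264634)·(+0.127875+0.991790i) = +0.167838+0.204600i

Re=0.1678 Im=0.2046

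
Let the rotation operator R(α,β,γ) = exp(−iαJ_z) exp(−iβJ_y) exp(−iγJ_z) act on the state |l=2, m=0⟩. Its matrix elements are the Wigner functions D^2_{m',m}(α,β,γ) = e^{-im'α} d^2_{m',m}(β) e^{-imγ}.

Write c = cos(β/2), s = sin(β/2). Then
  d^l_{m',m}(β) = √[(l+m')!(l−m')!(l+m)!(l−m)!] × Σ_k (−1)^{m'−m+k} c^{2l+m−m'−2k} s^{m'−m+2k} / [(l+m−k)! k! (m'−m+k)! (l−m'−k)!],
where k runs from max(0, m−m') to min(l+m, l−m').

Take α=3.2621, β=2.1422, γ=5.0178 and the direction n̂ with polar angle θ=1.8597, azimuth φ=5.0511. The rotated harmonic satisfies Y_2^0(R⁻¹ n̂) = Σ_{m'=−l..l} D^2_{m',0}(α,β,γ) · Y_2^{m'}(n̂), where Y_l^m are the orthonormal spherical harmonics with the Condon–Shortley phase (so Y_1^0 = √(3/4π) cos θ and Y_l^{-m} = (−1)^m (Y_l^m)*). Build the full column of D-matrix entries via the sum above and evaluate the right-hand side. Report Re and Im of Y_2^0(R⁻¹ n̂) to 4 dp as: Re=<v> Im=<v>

Re=-0.3150 Im=0.0000

Need the full column D^2_{m',0} for m'=−2..2 at α=3.2621, β=2.1422, γ=5.0178.
cos(β/2)=0.479159, sin(β/2)=0.877728
d^2_{-2,0}: single k=2 term ⇒ +0.433266;  D = +0.420743+0.103416i
d^2_{-1,0}: k∈[1..2] ⇒ +0.236524 -0.793661 = -0.557138;  D = +0.553097+0.066977i
d^2_{0,0}: k∈[0..2] ⇒ +0.052713 -0.707521 +0.593526 = -0.061282;  D = -0.061282+0.000000i
d^2_{1,0}: k∈[0..1] ⇒ -0.236524 +0.793661 = +0.557138;  D = -0.553097+0.066977i
d^2_{2,0}: single k=0 term ⇒ +0.433266;  D = +0.420743-0.103416i
Y_2^{m'}(θ=1.8597,φ=5.0511) and Σ D·Y over m':
  (+0.4207+0.1034i)·(-0.2766+0.2225i)  (+0.5531+0.0670i)·(-0.0701-0.1990i)  (-0.0613+0.0000i)·(-0.2386+0.0000i)  (-0.5531+0.0670i)·(+0.0701-0.1990i)  (+0.4207-0.1034i)·(-0.2766-0.2225i)
Y_2^0(R⁻¹ n̂) = -0.314995+0.000000i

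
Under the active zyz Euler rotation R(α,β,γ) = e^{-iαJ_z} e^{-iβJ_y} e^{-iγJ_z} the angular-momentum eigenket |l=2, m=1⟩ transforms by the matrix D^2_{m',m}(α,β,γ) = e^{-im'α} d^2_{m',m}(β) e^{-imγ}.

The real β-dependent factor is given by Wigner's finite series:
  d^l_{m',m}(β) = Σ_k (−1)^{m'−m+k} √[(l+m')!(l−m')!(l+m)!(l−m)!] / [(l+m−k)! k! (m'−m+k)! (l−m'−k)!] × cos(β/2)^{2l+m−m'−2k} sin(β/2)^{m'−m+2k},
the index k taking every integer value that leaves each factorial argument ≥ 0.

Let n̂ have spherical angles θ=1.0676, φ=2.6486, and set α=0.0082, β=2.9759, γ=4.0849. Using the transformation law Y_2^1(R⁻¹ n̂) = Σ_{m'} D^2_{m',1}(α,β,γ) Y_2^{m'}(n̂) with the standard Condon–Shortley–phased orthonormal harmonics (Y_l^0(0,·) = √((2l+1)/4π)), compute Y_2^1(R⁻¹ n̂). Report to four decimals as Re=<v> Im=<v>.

Need the full column D^2_{m',1} for m'=−2..2 at α=0.0082, β=2.9759, γ=4.0849.
cos(β/2)=0.082752, sin(β/2)=0.996570
d^2_{-2,1}: single k=3 term ⇒ +0.163806;  D = -0.098334+0.131007i
d^2_{-1,1}: k∈[2..3] ⇒ +0.020403 -0.986351 = -0.965948;  D = +0.573515-0.777263i
d^2_{0,1}: k∈[1..2] ⇒ +0.001383 -0.200621 = -0.199237;  D = +0.116975-0.161284i
d^2_{1,1}: k∈[0..1] ⇒ +0.000047 -0.020403 = -0.020356;  D = +0.011816-0.016576i
d^2_{2,1}: single k=0 term ⇒ -0.001129;  D = +0.000648-0.000925i
Y_2^{m'}(θ=1.0676,φ=2.6486) and Σ D·Y over m':
  (-0.0983+0.1310i)·(+0.1637+0.2472i)  (+0.5735-0.7773i)·(-0.2875-0.1545i)  (+0.1170-0.1613i)·(-0.0954+0.0000i)  (+0.0118-0.0166i)·(+0.2875-0.1545i)  (+0.0006-0.0009i)·(+0.1637-0.2472i)
Y_2^1(R⁻¹ n̂) = -0.343857+0.140493i

Re=-0.3439 Im=0.1405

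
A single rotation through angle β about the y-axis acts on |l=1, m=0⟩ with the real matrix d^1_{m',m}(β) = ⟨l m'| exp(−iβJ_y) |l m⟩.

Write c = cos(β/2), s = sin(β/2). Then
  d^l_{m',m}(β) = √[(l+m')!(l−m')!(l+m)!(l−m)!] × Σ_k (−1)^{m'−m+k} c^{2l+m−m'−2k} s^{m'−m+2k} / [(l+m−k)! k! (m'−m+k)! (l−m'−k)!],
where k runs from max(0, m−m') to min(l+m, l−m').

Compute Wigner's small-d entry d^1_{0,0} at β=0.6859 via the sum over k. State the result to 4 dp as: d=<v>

d^1_{0,0}(β=0.6859) via Wigner's sum:
With c≡cos(β/2)=0.941767 and s≡sin(β/2)=0.336267, N=[1·1·1·1]^{1/2}=1.000000
k∈{0,1} keeps every argument non-negative
  k=0: (−1)^0·1.0000/(1)·0.9418^2·0.3363^0 = +0.886925
  k=1: (−1)^1·1.0000/(1)·0.9418^0·0.3363^2 = -0.113075
d^1_{0,0}(0.6859) = +0.886925 -0.113075 = +0.773849

d=0.7738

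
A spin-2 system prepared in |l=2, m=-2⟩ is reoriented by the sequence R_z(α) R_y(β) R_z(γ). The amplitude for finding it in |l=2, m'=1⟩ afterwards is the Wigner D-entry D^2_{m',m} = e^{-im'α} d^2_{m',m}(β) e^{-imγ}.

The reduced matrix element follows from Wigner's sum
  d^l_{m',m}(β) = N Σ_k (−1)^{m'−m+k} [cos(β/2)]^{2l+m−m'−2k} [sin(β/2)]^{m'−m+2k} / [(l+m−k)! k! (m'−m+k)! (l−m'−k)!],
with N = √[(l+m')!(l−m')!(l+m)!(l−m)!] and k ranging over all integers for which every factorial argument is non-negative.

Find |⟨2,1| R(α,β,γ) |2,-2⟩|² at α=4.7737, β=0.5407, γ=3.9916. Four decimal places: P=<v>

P=0.0013

Split into d^2_{1,-2}(β=0.5407) × two z-phases.
Half-angle: c=0.963677, s=0.267069. N=√(6·1·1·24)=12.000000
k: max(0,(-2)−(1))=0 … min(2+(-2),2−(1))=0
  k=0: (−1)^3·12.0000/(6)·0.9637^1·0.2671^3 = -0.036714
d^2_{1,-2}(0.5407) = -0.036714
|D^2_{1,-2}|² = |d^2_{1,-2}(β)|² = (-0.036714)² = 0.001348 (the z-rotation phases have unit modulus)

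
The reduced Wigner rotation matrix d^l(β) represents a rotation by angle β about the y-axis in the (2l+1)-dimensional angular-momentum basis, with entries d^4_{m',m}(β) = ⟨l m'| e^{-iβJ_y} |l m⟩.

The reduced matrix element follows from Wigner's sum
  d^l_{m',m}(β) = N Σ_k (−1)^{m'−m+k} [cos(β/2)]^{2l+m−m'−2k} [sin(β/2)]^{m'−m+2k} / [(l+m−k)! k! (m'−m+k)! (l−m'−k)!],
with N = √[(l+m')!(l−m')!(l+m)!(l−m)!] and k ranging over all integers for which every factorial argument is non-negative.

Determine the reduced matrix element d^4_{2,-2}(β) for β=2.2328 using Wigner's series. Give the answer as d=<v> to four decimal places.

d^4_{2,-2}(β=2.2328) via Wigner's sum:
Half-angle: c=0.438920, s=0.898526. N=√(720·2·2·720)=1440.000000
The bounds max(0,m−m')=0 and min(l+m,l−m')=2 give 3 terms
  k=0: (−1)^4·1440.0000/(96)·0.4389^4·0.8985^4 = +0.362874
  k=1: (−1)^5·1440.0000/(120)·0.4389^2·0.8985^6 = -1.216568
  k=2: (−1)^6·1440.0000/(1440)·0.4389^0·0.8985^8 = +0.424860
d^4_{2,-2}(2.2328) = +0.362874 -1.216568 +0.424860 = -0.428834

d=-0.4288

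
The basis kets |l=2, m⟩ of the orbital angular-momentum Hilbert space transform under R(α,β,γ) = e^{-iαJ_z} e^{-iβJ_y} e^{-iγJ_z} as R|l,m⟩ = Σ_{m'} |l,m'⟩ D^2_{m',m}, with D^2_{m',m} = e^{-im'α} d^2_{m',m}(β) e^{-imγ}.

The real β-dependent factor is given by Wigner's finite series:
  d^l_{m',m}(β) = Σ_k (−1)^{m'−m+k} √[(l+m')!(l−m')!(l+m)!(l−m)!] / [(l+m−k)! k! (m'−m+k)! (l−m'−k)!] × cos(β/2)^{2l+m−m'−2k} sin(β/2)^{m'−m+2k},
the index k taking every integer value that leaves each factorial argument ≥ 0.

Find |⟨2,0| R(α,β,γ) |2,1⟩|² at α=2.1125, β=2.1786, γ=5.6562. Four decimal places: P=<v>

P=0.3296

D^2_{0,1}(2.1125,2.1786,5.6562) = e^{-i·0·2.1125}·d^2_{0,1}(2.1786)·e^{-i·1·5.6562}. Compute d first:
Half-angle: c=0.463106, s=0.886303. N=√(2·2·6·1)=4.898979
k∈{1,2} keeps every argument non-negative
  k=1: (−1)^0·4.8990/(2)·0.4631^3·0.8863^1 = +0.215625
  k=2: (−1)^1·4.8990/(2)·0.4631^1·0.8863^3 = -0.789773
d^2_{0,1}(2.1786) = +0.215625 -0.789773 = -0.574149
|D^2_{0,1}|² = |d^2_{0,1}(β)|² = (-0.574149)² = 0.329647 (the z-rotation phases have unit modulus)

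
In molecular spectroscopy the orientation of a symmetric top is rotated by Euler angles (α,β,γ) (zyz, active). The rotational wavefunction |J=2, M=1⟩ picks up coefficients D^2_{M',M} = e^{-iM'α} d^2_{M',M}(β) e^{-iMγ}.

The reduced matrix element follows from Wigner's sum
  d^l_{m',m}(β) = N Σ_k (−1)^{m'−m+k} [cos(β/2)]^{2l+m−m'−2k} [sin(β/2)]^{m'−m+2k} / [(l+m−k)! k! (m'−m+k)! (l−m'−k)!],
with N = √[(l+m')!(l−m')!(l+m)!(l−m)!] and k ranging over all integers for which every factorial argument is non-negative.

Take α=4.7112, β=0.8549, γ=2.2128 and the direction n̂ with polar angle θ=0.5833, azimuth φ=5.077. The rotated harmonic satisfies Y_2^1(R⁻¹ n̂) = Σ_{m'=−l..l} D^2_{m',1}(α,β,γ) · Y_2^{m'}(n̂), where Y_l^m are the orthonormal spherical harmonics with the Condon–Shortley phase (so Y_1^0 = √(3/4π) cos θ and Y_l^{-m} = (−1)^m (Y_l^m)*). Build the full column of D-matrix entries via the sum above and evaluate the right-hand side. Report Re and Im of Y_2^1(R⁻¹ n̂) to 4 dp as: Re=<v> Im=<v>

Need the full column D^2_{m',1} for m'=−2..2 at α=4.7112, β=0.8549, γ=2.2128.
cos(β/2)=0.910026, sin(β/2)=0.414552
d^2_{-2,1}: single k=3 term ⇒ +0.129664;  D = +0.077890+0.103663i
d^2_{-1,1}: k∈[2..3] ⇒ +0.426959 -0.029533 = +0.397425;  D = -0.318014+0.238357i
d^2_{0,1}: k∈[1..2] ⇒ +0.765271 -0.158805 = +0.606466;  D = -0.363153-0.485717i
d^2_{1,1}: k∈[0..1] ⇒ +0.685827 -0.426959 = +0.258869;  D = +0.207512-0.154764i
d^2_{2,1}: single k=0 term ⇒ -0.624841;  D = -0.372965-0.501322i
Y_2^{m'}(θ=0.5833,φ=5.077) and Σ D·Y over m':
  (+0.0779+0.1037i)·(-0.0874+0.0781i)  (-0.3180+0.2384i)·(+0.1266+0.3318i)  (-0.3632-0.4857i)·(+0.3438+0.0000i)  (+0.2075-0.1548i)·(-0.1266+0.3318i)  (-0.3730-0.5013i)·(-0.0874-0.0781i)
Y_2^1(R⁻¹ n̂) = -0.240574-0.083897i

Re=-0.2406 Im=-0.0839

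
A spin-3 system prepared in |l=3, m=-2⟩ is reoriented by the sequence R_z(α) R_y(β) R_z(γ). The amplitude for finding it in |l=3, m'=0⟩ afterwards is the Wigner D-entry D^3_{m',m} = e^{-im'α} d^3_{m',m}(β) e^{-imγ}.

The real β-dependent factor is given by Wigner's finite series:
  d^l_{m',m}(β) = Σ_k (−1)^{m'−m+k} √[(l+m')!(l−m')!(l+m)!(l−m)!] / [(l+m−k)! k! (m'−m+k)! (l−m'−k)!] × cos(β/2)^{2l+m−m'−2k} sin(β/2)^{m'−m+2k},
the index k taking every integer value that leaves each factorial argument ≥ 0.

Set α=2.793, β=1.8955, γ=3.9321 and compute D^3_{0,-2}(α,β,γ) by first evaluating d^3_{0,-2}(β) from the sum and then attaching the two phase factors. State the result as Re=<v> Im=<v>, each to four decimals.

Re=0.0040 Im=-0.3924

D^3_{0,-2}(2.793,1.8955,3.9321) = e^{-i·0·2.793}·d^3_{0,-2}(1.8955)·e^{-i·-2·3.9321}. Compute d first:
Half-angle: c=0.583512, s=0.812105. N=√(6·6·1·120)=65.726707
Admissible k: 0..1 (factorial args all ≥0)
  k=0: (−1)^2·65.7267/(12)·0.5835^4·0.8121^2 = +0.418777
  k=1: (−1)^3·65.7267/(12)·0.5835^2·0.8121^4 = -0.811163
d^3_{0,-2}(1.8955) = +0.418777 -0.811163 = -0.392385
D = (+1.000000+0.000000i)·(-0.392385)·(-0.010218+0.999948i) = +0.004009-0.392365i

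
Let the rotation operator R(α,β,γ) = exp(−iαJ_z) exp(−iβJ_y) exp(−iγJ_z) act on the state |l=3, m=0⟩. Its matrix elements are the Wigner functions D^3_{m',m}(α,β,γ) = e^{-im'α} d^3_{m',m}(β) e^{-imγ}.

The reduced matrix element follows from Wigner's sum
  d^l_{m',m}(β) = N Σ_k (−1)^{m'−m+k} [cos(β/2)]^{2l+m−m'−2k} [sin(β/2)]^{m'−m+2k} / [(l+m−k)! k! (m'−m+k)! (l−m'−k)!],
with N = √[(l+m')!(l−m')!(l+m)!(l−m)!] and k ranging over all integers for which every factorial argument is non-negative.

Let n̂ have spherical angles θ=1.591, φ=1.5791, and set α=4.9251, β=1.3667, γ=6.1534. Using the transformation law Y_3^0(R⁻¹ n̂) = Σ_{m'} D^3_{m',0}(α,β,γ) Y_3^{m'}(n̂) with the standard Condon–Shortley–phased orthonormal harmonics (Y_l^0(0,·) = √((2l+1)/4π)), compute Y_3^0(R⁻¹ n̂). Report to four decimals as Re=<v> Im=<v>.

Need the full column D^3_{m',0} for m'=−3..3 at α=4.9251, β=1.3667, γ=6.1534.
cos(β/2)=0.775462, sin(β/2)=0.631394
d^3_{-3,0}: single k=3 term ⇒ +0.524926;  D = -0.312697+0.421626i
d^3_{-2,0}: k∈[2..3] ⇒ +0.789594 -0.523461 = +0.266133;  D = -0.242411-0.109835i
d^3_{-1,0}: k∈[1..3] ⇒ +0.613329 -1.219819 +0.269559 = -0.336930;  D = -0.071130+0.329337i
d^3_{0,0}: k∈[0..3] ⇒ +0.217452 -1.297435 +0.860134 -0.063358 = -0.283208;  D = -0.283208+0.000000i
d^3_{1,0}: k∈[0..2] ⇒ -0.613329 +1.219819 -0.269559 = +0.336930;  D = +0.071130+0.329337i
d^3_{2,0}: k∈[0..1] ⇒ +0.789594 -0.523461 = +0.266133;  D = -0.242411+0.109835i
d^3_{3,0}: single k=0 term ⇒ -0.524926;  D = +0.312697+0.421626i
Y_3^{m'}(θ=1.591,φ=1.5791) and Σ D·Y over m':
  (-0.3127+0.4216i)·(+0.0104+0.4168i)  (-0.2424-0.1098i)·(+0.0206-0.0003i)  (-0.0711+0.3293i)·(+0.0027+0.3224i)  (-0.2832+0.0000i)·(+0.0226+0.0000i)  (+0.0711+0.3293i)·(-0.0027+0.3224i)  (-0.2424+0.1098i)·(+0.0206+0.0003i)  (+0.3127+0.4216i)·(-0.0104+0.4168i)
Y_3^0(R⁻¹ n̂) = -0.587242+0.000000i

Re=-0.5872 Im=0.0000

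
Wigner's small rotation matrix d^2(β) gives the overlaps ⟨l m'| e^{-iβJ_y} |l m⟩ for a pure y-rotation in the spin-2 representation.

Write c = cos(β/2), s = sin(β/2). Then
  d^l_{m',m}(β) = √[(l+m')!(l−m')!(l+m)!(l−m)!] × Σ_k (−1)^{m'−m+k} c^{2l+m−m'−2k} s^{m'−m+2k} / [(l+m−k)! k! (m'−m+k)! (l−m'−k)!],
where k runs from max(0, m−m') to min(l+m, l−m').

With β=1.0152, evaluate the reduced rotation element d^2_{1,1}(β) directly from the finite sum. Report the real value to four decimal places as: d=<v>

d=0.0419

d^2_{1,1}(β=1.0152) via Wigner's sum:
c=cos(1.0152/2)=0.873914, s=sin(1.0152/2)=0.486081; N=√[6·1·6·1]=6.000000
The bounds max(0,m−m')=0 and min(l+m,l−m')=1 give 2 terms
  k=0: (−1)^0·6.0000/(6)·0.8739^4·0.4861^0 = +0.583276
  k=1: (−1)^1·6.0000/(2)·0.8739^2·0.4861^2 = -0.541347
d^2_{1,1}(1.0152) = +0.583276 -0.541347 = +0.041929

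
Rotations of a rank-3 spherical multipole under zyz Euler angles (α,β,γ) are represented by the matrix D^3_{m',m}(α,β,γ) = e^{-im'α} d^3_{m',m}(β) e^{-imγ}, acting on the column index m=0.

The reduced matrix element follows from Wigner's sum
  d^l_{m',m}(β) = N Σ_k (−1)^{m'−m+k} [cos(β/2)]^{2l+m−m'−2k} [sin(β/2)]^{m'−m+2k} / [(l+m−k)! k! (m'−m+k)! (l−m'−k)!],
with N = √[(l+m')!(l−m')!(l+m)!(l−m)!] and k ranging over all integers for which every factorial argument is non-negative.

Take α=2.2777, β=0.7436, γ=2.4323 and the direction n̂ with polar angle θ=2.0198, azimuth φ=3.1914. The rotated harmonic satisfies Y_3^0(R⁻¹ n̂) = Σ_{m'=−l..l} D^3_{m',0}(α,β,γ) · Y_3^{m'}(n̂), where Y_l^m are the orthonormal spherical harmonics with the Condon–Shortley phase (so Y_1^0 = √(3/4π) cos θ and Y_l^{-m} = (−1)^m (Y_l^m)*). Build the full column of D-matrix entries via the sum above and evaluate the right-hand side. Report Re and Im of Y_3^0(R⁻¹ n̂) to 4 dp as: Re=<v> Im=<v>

Re=-0.0591 Im=0.0000

Need the full column D^3_{m',0} for m'=−3..3 at α=2.2777, β=0.7436, γ=2.4323.
cos(β/2)=0.931675, sin(β/2)=0.363293
d^3_{-3,0}: single k=3 term ⇒ +0.173412;  D = +0.147846+0.090628i
d^3_{-2,0}: k∈[2..3] ⇒ +0.544669 -0.082817 = +0.461852;  D = -0.072208-0.456172i
d^3_{-1,0}: k∈[1..3] ⇒ +0.883425 -0.402973 +0.020424 = +0.500876;  D = -0.325310+0.380854i
d^3_{0,0}: k∈[0..3] ⇒ +0.654013 -0.894982 +0.136082 -0.002299 = -0.107186;  D = -0.107186+0.000000i
d^3_{1,0}: k∈[0..2] ⇒ -0.883425 +0.402973 -0.020424 = -0.500876;  D = +0.325310+0.380854i
d^3_{2,0}: k∈[0..1] ⇒ +0.544669 -0.082817 = +0.461852;  D = -0.072208+0.456172i
d^3_{3,0}: single k=0 term ⇒ -0.173412;  D = -0.147846+0.090628i
Y_3^{m'}(θ=2.0198,φ=3.1914) and Σ D·Y over m':
  (+0.1478+0.0906i)·(-0.3017+0.0454i)  (-0.0722-0.4562i)·(-0.3582+0.0358i)  (-0.3253+0.3809i)·(+0.0168-0.0008i)  (-0.1072+0.0000i)·(+0.3334+0.0000i)  (+0.3253+0.3809i)·(-0.0168-0.0008i)  (-0.0722+0.4562i)·(-0.3582-0.0358i)  (-0.1478+0.0906i)·(+0.3017+0.0454i)
Y_3^0(R⁻¹ n̂) = -0.059074+0.000000i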